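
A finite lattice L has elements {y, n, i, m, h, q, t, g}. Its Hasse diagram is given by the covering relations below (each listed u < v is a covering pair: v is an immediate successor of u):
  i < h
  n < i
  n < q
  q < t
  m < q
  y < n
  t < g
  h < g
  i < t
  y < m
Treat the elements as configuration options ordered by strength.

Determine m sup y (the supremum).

m

Common upper bounds of {m, y}: g, m, q, t.
The least among these is m.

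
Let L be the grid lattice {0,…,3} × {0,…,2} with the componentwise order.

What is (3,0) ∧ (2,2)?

(2,0)

In a product of chains, the meet is componentwise min, giving (2,0).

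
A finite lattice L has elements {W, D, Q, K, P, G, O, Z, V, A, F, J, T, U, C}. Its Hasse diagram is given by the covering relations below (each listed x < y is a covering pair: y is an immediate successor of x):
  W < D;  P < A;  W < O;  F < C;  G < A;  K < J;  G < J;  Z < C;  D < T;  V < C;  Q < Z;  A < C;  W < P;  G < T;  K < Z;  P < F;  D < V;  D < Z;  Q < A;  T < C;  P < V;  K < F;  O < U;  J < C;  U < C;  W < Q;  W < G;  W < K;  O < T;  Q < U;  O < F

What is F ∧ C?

F

Common lower bounds of {F, C}: F, K, O, P, W.
The greatest among these is F.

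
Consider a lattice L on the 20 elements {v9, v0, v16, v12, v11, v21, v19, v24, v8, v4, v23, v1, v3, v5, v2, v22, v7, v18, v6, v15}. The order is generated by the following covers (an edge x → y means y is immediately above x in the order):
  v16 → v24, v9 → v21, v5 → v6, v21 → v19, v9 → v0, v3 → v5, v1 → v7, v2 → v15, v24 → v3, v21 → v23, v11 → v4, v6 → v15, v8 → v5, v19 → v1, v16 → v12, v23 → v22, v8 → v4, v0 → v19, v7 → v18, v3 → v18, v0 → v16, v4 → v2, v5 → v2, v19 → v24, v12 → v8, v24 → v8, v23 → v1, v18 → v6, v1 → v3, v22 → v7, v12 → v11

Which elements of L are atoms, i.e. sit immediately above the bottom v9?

v0, v21

The atoms are exactly the elements that cover v9: v0, v21.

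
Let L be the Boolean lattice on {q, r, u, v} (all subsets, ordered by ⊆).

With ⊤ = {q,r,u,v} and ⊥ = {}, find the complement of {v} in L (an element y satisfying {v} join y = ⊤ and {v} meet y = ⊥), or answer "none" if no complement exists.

{q,r,u}

Need y with {v} ∨ y = {q,r,u,v} and {v} ∧ y = {}.
Checking each element gives: {q,r,u}.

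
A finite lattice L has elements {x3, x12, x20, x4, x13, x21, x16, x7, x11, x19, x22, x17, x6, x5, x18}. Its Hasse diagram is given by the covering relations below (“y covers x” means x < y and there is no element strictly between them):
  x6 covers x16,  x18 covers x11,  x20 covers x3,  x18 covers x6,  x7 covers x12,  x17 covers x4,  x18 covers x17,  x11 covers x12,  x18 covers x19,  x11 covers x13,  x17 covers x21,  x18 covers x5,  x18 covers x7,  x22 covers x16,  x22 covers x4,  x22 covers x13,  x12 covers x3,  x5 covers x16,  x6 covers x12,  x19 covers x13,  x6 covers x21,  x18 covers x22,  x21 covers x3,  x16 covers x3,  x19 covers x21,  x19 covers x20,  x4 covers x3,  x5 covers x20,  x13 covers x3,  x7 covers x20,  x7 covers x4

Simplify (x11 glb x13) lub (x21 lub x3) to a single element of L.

x19

x11 ∧ x13 = x13
x21 ∨ x3 = x21
x13 ∨ x21 = x19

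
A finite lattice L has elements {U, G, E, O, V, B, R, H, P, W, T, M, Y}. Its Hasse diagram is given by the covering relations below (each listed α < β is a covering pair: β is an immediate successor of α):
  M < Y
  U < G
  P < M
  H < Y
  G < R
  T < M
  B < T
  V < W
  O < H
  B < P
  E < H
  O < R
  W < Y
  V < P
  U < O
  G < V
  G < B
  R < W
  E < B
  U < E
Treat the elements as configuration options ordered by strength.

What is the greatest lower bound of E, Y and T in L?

Common lower bounds of {E, Y, T}: E, U.
The greatest among these is E.

E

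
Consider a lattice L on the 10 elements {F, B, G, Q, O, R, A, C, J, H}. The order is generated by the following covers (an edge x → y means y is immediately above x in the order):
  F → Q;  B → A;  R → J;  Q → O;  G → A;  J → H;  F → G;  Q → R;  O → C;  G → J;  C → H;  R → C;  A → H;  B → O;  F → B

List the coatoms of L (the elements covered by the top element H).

The coatoms are exactly the elements covered by H: A, C, J.

A, C, J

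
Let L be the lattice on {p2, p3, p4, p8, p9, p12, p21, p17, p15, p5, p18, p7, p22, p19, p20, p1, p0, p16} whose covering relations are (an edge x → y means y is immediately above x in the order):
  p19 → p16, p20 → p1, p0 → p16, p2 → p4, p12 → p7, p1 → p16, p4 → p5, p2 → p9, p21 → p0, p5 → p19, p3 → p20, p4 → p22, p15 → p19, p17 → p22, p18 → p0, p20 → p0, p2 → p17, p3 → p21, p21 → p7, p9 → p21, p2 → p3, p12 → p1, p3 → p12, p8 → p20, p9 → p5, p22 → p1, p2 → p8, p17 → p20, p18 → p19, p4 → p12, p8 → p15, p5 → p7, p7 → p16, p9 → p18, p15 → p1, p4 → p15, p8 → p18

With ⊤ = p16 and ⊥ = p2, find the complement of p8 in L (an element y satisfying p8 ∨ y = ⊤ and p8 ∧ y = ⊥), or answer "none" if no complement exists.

Need y with p8 ∨ y = p16 and p8 ∧ y = p2.
Checking each element gives: p7.

p7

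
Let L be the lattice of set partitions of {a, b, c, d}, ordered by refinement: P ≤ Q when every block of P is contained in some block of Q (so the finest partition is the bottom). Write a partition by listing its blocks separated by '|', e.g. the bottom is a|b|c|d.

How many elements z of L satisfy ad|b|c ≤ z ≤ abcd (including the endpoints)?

5

The interval [ad|b|c, abcd] = {abcd, abd|c, acd|b, ad|bc, ad|b|c}, which has 5 elements.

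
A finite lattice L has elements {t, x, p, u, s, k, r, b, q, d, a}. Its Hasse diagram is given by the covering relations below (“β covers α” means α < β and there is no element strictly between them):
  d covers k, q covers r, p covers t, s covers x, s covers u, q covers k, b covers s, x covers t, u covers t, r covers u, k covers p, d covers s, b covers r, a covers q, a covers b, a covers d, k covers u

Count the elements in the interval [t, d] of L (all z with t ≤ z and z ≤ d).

The interval [t, d] = {d, k, p, s, t, u, x}, which has 7 elements.

7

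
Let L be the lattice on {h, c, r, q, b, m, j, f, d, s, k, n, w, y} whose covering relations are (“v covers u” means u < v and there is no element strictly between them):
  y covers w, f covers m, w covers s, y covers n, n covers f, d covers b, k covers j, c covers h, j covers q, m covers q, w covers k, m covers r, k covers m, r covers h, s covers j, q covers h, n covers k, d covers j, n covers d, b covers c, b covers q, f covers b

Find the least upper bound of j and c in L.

d

Common upper bounds of {j, c}: d, n, y.
The least among these is d.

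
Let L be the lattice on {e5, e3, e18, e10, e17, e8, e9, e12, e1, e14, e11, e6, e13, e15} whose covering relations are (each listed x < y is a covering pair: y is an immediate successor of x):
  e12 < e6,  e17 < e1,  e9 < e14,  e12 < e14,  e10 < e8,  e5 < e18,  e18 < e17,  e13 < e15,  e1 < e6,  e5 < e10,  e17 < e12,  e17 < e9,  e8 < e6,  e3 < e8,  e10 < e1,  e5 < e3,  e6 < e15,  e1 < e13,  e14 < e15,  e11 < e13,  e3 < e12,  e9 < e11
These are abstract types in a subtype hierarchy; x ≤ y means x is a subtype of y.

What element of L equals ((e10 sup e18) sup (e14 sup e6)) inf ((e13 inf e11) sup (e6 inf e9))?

e10 ∨ e18 = e1
e14 ∨ e6 = e15
e1 ∨ e15 = e15
e13 ∧ e11 = e11
e6 ∧ e9 = e17
e11 ∨ e17 = e11
e15 ∧ e11 = e11

e11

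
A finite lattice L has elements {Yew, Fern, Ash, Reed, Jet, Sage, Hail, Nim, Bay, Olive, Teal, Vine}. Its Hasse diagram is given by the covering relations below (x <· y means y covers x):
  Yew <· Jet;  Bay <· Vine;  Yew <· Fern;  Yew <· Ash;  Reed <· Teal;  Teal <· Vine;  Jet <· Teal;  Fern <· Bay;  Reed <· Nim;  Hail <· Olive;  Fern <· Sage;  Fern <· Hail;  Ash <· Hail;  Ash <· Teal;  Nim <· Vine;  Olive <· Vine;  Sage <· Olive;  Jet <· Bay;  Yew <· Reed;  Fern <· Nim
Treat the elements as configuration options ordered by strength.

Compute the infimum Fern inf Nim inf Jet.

Yew

Common lower bounds of {Fern, Nim, Jet}: Yew.
The greatest among these is Yew.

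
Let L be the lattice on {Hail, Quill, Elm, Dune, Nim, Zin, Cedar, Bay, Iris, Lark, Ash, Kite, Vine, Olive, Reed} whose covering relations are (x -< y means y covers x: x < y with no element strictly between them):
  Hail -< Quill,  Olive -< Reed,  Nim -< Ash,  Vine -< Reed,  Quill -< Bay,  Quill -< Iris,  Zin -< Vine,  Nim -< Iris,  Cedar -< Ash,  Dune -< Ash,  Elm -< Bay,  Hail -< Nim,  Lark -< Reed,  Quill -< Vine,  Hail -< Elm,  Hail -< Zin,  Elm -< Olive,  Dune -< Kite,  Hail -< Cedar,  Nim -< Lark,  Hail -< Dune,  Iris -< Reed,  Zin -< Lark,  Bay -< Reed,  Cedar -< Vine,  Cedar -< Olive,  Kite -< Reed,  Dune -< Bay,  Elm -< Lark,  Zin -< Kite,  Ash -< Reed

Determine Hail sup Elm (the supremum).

Common upper bounds of {Hail, Elm}: Bay, Elm, Lark, Olive, Reed.
The least among these is Elm.

Elm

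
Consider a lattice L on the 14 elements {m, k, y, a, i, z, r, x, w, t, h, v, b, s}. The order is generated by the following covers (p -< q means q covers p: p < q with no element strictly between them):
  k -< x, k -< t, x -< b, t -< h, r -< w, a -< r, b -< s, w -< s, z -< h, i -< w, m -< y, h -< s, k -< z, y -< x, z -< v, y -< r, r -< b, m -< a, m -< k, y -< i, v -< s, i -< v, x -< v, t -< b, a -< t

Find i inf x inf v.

y

Common lower bounds of {i, x, v}: m, y.
The greatest among these is y.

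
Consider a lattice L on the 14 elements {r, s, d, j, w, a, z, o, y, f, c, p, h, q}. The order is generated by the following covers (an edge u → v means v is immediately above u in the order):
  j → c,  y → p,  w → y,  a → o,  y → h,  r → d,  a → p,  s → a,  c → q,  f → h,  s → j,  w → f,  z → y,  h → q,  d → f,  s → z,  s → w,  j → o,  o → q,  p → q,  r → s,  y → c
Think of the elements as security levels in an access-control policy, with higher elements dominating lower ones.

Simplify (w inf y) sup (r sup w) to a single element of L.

w ∧ y = w
r ∨ w = w
w ∨ w = w

w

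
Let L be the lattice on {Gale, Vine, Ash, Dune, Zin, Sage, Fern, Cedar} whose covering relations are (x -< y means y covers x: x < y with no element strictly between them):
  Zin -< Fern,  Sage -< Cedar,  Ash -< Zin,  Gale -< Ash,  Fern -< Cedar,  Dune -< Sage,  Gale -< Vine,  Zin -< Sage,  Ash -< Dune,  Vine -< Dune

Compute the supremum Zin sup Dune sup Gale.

Common upper bounds of {Zin, Dune, Gale}: Cedar, Sage.
The least among these is Sage.

Sage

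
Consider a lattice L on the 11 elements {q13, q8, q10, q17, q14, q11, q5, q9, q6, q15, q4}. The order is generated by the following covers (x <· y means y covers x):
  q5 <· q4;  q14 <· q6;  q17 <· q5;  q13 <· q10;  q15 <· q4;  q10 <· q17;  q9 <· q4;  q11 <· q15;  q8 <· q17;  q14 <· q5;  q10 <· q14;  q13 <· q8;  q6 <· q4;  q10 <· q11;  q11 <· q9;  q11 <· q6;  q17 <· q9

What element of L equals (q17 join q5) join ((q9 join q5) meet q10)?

q5

q17 ∨ q5 = q5
q9 ∨ q5 = q4
q4 ∧ q10 = q10
q5 ∨ q10 = q5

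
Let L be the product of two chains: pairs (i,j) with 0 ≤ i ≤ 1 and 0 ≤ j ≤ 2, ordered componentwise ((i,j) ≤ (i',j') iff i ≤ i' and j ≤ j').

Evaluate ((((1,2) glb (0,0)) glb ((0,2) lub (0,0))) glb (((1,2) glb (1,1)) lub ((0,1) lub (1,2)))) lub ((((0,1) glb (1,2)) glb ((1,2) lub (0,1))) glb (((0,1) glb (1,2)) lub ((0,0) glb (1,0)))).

(0,1)

(1,2) ∧ (0,0) = (0,0)
(0,2) ∨ (0,0) = (0,2)
(0,0) ∧ (0,2) = (0,0)
(1,2) ∧ (1,1) = (1,1)
(0,1) ∨ (1,2) = (1,2)
(1,1) ∨ (1,2) = (1,2)
(0,0) ∧ (1,2) = (0,0)
(0,1) ∧ (1,2) = (0,1)
(1,2) ∨ (0,1) = (1,2)
(0,1) ∧ (1,2) = (0,1)
(0,1) ∧ (1,2) = (0,1)
(0,0) ∧ (1,0) = (0,0)
(0,1) ∨ (0,0) = (0,1)
(0,1) ∧ (0,1) = (0,1)
(0,0) ∨ (0,1) = (0,1)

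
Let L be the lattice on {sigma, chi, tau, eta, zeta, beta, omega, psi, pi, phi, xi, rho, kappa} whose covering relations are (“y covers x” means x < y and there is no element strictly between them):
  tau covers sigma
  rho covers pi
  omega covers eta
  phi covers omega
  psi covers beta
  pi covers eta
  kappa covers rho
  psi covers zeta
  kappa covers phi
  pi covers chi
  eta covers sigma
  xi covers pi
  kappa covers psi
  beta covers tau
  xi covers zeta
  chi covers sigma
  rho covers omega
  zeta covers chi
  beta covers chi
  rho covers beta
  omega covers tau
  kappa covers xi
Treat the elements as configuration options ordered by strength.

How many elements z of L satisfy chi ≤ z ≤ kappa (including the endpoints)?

The interval [chi, kappa] = {beta, chi, kappa, pi, psi, rho, xi, zeta}, which has 8 elements.

8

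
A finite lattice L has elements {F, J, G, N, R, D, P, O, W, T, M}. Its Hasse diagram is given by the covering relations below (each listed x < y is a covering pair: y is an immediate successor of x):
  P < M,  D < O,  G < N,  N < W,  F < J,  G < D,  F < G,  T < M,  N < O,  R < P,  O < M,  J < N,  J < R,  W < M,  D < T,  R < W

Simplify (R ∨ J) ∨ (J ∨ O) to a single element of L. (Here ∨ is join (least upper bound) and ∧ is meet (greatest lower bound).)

R ∨ J = R
J ∨ O = O
R ∨ O = M

M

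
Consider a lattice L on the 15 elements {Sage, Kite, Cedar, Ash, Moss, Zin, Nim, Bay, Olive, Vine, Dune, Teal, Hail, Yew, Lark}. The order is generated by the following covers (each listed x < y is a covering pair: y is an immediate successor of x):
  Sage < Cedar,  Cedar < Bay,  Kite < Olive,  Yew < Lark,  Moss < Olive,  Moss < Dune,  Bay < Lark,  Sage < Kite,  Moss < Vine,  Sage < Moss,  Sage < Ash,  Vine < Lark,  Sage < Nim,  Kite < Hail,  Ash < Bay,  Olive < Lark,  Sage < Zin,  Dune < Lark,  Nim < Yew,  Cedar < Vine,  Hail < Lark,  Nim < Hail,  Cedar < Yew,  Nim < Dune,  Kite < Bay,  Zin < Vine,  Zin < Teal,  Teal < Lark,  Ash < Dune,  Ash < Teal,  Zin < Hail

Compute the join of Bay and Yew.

Lark

Common upper bounds of {Bay, Yew}: Lark.
The least among these is Lark.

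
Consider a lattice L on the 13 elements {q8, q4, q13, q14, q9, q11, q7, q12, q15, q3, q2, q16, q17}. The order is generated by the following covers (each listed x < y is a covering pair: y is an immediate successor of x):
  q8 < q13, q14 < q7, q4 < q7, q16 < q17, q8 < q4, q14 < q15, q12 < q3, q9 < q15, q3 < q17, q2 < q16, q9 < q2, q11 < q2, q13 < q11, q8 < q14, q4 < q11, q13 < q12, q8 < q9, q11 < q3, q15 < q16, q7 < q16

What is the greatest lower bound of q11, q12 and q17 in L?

Common lower bounds of {q11, q12, q17}: q13, q8.
The greatest among these is q13.

q13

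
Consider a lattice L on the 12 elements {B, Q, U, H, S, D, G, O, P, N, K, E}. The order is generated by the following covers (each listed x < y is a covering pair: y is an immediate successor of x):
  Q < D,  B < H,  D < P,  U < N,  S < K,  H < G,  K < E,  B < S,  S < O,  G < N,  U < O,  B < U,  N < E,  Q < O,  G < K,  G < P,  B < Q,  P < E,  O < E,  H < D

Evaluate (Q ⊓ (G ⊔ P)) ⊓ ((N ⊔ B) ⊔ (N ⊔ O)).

Q

G ∨ P = P
Q ∧ P = Q
N ∨ B = N
N ∨ O = E
N ∨ E = E
Q ∧ E = Q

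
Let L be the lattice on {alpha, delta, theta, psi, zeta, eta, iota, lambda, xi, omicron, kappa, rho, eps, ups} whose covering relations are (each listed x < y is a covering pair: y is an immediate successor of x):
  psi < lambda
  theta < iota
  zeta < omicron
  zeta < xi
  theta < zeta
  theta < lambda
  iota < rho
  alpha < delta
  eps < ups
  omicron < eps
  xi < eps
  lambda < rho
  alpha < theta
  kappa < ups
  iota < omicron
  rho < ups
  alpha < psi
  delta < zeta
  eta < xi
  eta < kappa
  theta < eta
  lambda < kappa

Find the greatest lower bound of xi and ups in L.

xi

Common lower bounds of {xi, ups}: alpha, delta, eta, theta, xi, zeta.
The greatest among these is xi.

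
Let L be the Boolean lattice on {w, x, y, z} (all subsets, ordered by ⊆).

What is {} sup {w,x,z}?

Under ⊆, join is union: {} ∪ {w,x,z} = {w,x,z}.

{w,x,z}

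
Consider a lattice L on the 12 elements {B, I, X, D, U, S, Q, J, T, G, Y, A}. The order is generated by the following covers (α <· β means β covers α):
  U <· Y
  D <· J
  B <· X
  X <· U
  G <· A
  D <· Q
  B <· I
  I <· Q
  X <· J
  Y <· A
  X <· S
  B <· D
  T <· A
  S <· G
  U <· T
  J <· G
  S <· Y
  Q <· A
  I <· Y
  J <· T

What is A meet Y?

Y

Common lower bounds of {A, Y}: B, I, S, U, X, Y.
The greatest among these is Y.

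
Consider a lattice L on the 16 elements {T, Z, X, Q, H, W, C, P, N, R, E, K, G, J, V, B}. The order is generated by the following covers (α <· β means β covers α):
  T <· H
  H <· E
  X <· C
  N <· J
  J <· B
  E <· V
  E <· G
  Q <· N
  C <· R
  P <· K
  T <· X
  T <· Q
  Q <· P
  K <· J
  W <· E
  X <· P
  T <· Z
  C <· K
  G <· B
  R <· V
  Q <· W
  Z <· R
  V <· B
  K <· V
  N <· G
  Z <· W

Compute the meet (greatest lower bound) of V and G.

E

Common lower bounds of {V, G}: E, H, Q, T, W, Z.
The greatest among these is E.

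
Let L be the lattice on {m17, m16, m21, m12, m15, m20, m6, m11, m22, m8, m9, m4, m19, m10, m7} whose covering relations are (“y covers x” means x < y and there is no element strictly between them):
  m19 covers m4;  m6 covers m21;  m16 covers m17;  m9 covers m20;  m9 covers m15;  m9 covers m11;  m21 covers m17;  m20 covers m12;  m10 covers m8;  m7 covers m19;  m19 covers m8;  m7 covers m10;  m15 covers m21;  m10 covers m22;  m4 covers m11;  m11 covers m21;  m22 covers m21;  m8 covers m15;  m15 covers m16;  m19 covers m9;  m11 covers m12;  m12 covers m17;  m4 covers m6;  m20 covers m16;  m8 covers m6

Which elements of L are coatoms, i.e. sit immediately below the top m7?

The coatoms are exactly the elements covered by m7: m10, m19.

m10, m19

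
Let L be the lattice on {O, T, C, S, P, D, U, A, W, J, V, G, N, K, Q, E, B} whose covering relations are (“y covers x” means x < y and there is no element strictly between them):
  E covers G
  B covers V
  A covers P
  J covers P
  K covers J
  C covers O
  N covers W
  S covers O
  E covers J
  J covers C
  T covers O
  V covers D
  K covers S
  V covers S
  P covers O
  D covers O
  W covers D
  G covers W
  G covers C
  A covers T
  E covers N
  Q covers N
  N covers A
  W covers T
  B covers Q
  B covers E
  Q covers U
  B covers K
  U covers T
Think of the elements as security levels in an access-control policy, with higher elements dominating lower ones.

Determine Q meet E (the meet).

Common lower bounds of {Q, E}: A, D, N, O, P, T, W.
The greatest among these is N.

N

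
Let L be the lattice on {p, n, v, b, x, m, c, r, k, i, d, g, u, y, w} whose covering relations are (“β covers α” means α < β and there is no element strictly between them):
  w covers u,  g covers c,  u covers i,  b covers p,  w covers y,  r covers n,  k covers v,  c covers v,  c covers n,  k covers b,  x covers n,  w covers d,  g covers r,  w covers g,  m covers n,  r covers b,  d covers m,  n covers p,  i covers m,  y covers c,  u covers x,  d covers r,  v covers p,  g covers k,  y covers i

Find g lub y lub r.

Common upper bounds of {g, y, r}: w.
The least among these is w.

w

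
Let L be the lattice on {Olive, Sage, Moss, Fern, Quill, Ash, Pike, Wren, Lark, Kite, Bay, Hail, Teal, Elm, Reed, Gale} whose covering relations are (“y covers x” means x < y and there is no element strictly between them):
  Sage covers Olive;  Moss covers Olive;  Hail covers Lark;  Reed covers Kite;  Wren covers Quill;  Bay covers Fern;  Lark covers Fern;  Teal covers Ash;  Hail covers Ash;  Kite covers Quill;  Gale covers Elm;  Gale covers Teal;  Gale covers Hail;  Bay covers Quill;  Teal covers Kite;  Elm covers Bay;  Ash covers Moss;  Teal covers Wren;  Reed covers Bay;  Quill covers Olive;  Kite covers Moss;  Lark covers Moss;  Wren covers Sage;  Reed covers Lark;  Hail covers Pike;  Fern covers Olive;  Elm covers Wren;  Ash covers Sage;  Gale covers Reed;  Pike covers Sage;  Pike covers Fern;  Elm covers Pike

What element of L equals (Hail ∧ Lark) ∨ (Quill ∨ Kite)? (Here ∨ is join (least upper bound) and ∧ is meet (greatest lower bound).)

Hail ∧ Lark = Lark
Quill ∨ Kite = Kite
Lark ∨ Kite = Reed

Reed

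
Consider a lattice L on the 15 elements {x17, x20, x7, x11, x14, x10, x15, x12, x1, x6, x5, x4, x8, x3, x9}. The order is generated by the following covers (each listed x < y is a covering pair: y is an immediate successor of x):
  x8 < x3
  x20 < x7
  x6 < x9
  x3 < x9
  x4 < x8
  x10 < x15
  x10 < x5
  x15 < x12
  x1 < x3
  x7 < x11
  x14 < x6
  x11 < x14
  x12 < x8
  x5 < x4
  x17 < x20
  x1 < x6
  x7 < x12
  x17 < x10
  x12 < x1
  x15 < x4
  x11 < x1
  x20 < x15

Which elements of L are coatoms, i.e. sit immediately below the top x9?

The coatoms are exactly the elements covered by x9: x3, x6.

x3, x6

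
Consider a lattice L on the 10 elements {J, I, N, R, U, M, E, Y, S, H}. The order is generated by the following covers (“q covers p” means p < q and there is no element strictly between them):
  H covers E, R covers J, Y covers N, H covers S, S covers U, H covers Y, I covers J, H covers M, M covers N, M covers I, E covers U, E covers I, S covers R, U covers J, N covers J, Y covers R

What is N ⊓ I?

Common lower bounds of {N, I}: J.
The greatest among these is J.

J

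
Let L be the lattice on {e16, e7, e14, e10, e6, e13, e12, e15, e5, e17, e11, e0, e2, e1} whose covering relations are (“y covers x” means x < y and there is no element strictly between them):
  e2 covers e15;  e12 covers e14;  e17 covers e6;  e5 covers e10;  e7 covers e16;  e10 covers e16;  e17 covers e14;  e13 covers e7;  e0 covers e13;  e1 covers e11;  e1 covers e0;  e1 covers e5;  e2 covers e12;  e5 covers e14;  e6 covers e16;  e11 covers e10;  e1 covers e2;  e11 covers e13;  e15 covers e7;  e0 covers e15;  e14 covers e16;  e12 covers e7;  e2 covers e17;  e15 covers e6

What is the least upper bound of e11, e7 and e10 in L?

e11

Common upper bounds of {e11, e7, e10}: e1, e11.
The least among these is e11.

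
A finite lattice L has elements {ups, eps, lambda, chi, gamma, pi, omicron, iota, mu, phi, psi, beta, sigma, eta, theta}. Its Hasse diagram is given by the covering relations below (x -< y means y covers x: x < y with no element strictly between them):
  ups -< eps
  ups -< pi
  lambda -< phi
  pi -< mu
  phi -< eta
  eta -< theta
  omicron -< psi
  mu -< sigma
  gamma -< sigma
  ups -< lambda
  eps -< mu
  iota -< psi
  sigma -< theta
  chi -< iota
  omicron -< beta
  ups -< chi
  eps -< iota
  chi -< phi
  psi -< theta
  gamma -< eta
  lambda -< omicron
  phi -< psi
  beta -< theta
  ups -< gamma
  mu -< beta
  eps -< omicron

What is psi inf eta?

phi

Common lower bounds of {psi, eta}: chi, lambda, phi, ups.
The greatest among these is phi.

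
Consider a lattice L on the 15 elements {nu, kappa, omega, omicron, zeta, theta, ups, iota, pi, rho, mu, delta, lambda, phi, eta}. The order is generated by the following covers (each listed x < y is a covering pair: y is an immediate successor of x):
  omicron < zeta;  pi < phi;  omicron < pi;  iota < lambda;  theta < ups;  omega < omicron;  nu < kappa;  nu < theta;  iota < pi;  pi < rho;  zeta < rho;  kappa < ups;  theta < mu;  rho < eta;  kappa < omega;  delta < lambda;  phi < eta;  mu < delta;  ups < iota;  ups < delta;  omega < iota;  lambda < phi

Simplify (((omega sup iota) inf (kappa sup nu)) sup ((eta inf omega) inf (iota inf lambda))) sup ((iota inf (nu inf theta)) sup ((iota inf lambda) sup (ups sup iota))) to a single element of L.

iota

omega ∨ iota = iota
kappa ∨ nu = kappa
iota ∧ kappa = kappa
eta ∧ omega = omega
iota ∧ lambda = iota
omega ∧ iota = omega
kappa ∨ omega = omega
nu ∧ theta = nu
iota ∧ nu = nu
iota ∧ lambda = iota
ups ∨ iota = iota
iota ∨ iota = iota
nu ∨ iota = iota
omega ∨ iota = iota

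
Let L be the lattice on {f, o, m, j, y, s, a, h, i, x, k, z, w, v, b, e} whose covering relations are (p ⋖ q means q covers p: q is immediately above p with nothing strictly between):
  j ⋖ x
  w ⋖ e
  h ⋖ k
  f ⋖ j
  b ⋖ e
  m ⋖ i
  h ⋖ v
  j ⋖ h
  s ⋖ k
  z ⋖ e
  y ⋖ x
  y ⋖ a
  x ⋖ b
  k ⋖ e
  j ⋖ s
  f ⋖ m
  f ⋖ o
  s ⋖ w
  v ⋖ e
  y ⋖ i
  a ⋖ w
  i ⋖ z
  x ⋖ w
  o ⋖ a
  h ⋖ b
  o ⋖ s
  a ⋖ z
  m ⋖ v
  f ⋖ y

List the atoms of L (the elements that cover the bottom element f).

The atoms are exactly the elements that cover f: j, m, o, y.

j, m, o, y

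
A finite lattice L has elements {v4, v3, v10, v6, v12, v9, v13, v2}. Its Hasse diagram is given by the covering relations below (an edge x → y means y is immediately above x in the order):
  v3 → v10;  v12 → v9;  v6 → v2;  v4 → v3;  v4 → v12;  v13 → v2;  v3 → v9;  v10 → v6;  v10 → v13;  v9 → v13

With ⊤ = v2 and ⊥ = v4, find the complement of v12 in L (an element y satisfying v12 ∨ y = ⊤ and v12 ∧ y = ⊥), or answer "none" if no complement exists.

Need y with v12 ∨ y = v2 and v12 ∧ y = v4.
Checking each element gives: v6.

v6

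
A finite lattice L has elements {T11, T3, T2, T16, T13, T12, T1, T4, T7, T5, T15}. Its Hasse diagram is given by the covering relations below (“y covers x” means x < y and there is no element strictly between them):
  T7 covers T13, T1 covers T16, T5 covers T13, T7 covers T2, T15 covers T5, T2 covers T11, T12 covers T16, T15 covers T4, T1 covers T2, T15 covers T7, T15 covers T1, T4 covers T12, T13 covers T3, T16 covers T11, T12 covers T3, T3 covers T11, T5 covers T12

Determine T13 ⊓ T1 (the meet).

Common lower bounds of {T13, T1}: T11.
The greatest among these is T11.

T11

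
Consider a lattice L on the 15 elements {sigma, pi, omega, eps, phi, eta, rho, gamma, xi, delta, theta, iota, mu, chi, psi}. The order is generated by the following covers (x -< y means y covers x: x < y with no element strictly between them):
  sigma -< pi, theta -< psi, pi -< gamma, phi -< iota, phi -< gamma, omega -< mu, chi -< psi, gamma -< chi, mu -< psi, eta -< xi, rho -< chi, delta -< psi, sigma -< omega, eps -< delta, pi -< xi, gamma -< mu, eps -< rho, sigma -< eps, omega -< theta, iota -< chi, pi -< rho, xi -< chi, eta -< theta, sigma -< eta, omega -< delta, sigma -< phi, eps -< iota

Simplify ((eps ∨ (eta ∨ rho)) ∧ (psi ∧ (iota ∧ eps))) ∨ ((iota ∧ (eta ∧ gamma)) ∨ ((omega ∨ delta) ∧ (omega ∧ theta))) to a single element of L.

delta

eta ∨ rho = chi
eps ∨ chi = chi
iota ∧ eps = eps
psi ∧ eps = eps
chi ∧ eps = eps
eta ∧ gamma = sigma
iota ∧ sigma = sigma
omega ∨ delta = delta
omega ∧ theta = omega
delta ∧ omega = omega
sigma ∨ omega = omega
eps ∨ omega = delta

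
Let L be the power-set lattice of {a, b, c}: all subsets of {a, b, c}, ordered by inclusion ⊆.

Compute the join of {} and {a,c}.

{a,c}

Under ⊆, join is union: {} ∪ {a,c} = {a,c}.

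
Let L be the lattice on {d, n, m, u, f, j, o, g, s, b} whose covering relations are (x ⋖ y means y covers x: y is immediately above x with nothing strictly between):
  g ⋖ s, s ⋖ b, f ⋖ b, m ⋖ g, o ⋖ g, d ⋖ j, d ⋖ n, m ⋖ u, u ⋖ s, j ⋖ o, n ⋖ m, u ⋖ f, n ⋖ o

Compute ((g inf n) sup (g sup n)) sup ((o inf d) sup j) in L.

g

g ∧ n = n
g ∨ n = g
n ∨ g = g
o ∧ d = d
d ∨ j = j
g ∨ j = g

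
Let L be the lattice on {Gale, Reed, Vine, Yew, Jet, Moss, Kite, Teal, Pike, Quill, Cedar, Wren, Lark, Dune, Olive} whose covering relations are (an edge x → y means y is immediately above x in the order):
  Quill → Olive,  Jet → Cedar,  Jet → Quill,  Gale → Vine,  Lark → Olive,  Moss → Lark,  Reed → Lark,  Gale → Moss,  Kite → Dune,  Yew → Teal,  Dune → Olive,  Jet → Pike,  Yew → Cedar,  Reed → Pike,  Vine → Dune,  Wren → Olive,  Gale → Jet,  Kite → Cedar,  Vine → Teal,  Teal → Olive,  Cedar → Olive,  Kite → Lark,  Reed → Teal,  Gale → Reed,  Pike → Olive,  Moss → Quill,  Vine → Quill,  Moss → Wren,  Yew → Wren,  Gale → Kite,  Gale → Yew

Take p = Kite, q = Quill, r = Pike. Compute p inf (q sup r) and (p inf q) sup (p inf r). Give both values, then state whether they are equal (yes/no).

Kite; Gale; no

q sup r = Olive, so p inf (q sup r) = Kite inf Olive = Kite.
p inf q = Gale and p inf r = Gale, so (p inf q) sup (p inf r) = Gale sup Gale = Gale.
Equal: no.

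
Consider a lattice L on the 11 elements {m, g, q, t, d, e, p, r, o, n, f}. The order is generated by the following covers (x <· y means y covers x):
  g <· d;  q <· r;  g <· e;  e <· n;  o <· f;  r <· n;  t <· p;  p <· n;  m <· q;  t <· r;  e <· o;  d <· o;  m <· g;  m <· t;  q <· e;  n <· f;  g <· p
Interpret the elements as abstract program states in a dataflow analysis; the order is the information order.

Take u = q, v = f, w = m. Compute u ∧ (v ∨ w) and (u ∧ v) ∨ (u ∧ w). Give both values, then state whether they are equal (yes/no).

v ∨ w = f, so u ∧ (v ∨ w) = q ∧ f = q.
u ∧ v = q and u ∧ w = m, so (u ∧ v) ∨ (u ∧ w) = q ∨ m = q.
Equal: yes.

q; q; yes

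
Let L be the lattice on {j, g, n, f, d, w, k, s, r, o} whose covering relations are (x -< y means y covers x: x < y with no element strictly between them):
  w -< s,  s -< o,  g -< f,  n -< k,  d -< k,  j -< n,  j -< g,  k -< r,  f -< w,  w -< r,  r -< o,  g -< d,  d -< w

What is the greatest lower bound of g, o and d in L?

g

Common lower bounds of {g, o, d}: g, j.
The greatest among these is g.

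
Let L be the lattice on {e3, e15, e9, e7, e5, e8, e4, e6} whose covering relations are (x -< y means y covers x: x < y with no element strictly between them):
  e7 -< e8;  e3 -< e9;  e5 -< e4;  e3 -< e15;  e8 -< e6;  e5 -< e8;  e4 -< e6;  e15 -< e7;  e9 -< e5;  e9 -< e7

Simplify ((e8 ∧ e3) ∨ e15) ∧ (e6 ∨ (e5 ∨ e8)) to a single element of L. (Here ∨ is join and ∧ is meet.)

e8 ∧ e3 = e3
e3 ∨ e15 = e15
e5 ∨ e8 = e8
e6 ∨ e8 = e6
e15 ∧ e6 = e15

e15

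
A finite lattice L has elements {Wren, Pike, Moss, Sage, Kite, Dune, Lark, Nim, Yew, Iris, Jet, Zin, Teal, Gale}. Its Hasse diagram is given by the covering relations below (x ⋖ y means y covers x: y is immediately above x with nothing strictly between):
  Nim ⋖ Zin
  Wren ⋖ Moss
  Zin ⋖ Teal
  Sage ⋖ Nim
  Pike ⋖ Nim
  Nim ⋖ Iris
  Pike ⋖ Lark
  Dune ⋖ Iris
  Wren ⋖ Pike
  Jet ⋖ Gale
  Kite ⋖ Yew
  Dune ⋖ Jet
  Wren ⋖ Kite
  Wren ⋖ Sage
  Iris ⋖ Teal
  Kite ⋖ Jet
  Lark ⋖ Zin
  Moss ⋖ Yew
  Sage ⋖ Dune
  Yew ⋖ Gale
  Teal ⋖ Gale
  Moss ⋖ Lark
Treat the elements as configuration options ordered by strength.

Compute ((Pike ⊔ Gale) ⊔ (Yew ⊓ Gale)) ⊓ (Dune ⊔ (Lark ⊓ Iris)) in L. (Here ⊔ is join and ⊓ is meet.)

Iris

Pike ∨ Gale = Gale
Yew ∧ Gale = Yew
Gale ∨ Yew = Gale
Lark ∧ Iris = Pike
Dune ∨ Pike = Iris
Gale ∧ Iris = Iris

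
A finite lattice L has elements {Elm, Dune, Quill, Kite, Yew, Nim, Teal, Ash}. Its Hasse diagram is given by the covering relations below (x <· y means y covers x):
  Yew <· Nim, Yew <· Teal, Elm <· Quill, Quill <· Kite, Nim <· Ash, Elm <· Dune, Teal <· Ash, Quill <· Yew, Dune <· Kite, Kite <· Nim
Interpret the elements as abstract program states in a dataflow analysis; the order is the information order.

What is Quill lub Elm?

Common upper bounds of {Quill, Elm}: Ash, Kite, Nim, Quill, Teal, Yew.
The least among these is Quill.

Quill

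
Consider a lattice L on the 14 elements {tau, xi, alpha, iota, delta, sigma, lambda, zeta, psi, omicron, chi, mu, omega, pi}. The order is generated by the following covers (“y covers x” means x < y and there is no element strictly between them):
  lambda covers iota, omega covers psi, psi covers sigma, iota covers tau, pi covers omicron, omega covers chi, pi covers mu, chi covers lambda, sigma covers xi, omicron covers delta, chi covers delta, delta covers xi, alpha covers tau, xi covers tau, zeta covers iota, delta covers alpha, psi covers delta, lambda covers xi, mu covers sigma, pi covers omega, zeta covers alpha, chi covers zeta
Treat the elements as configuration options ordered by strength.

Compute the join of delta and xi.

Common upper bounds of {delta, xi}: chi, delta, omega, omicron, pi, psi.
The least among these is delta.

delta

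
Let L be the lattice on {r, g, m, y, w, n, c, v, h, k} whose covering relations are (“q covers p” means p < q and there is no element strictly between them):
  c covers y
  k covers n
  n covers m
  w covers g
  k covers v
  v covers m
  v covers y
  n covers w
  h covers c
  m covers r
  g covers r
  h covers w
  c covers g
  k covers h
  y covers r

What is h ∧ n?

Common lower bounds of {h, n}: g, r, w.
The greatest among these is w.

w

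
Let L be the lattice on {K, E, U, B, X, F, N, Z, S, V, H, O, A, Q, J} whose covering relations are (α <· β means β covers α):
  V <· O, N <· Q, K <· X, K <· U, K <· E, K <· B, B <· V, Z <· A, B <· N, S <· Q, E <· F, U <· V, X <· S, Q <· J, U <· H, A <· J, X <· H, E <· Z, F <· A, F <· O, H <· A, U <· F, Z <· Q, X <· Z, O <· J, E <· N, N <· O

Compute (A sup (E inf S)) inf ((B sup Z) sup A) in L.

E ∧ S = K
A ∨ K = A
B ∨ Z = Q
Q ∨ A = J
A ∧ J = A

A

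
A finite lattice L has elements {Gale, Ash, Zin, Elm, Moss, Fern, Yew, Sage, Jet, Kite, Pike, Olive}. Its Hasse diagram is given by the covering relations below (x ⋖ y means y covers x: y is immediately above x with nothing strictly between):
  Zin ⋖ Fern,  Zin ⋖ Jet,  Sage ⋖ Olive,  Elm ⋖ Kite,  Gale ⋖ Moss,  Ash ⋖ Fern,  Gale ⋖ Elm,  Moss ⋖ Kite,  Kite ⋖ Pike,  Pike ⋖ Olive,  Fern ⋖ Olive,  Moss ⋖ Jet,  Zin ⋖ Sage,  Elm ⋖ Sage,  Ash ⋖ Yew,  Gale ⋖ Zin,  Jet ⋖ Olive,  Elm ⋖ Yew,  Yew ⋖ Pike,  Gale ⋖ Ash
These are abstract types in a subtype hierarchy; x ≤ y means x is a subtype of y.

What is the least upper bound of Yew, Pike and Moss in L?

Common upper bounds of {Yew, Pike, Moss}: Olive, Pike.
The least among these is Pike.

Pike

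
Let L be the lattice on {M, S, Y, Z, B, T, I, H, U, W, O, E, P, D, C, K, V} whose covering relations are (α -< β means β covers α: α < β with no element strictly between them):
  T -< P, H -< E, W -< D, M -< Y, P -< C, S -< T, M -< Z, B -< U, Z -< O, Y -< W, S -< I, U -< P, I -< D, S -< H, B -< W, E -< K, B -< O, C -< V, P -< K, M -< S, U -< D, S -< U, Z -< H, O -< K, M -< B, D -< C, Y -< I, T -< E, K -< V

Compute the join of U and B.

U

Common upper bounds of {U, B}: C, D, K, P, U, V.
The least among these is U.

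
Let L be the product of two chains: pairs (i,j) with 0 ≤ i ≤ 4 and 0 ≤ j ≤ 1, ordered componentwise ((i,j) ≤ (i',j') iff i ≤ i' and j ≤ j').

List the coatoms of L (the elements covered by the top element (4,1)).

(3,1), (4,0)

The coatoms are exactly the elements covered by (4,1): (3,1), (4,0).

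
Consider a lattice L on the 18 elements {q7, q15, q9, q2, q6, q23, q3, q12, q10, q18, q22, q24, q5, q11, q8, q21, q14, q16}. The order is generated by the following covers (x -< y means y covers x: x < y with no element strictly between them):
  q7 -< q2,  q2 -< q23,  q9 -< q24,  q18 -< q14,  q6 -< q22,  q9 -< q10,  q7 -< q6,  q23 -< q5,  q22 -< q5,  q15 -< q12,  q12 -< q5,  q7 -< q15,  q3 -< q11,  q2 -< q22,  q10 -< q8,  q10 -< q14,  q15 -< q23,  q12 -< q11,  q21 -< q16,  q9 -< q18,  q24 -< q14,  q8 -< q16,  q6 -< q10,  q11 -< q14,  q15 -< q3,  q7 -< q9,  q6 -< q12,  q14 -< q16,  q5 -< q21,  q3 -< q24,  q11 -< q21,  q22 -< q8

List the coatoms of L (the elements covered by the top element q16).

q14, q21, q8

The coatoms are exactly the elements covered by q16: q14, q21, q8.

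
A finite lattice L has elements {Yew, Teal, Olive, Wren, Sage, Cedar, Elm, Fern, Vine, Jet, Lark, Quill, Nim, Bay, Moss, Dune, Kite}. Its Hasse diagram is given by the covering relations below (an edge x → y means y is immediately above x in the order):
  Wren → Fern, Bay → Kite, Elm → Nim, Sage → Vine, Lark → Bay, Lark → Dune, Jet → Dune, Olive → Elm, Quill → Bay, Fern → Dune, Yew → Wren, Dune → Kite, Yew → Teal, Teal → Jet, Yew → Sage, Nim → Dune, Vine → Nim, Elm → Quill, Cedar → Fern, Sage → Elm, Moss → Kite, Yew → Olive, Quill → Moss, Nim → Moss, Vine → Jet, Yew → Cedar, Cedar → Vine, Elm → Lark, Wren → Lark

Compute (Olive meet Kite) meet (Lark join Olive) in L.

Olive

Olive ∧ Kite = Olive
Lark ∨ Olive = Lark
Olive ∧ Lark = Olive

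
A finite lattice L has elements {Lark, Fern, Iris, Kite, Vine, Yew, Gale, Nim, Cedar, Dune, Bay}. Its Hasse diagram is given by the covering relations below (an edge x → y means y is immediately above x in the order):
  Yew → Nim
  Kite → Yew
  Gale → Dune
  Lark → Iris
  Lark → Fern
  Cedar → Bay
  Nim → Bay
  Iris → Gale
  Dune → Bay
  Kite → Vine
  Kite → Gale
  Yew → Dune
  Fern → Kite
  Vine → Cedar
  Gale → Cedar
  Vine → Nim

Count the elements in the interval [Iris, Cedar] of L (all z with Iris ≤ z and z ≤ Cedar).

3

The interval [Iris, Cedar] = {Cedar, Gale, Iris}, which has 3 elements.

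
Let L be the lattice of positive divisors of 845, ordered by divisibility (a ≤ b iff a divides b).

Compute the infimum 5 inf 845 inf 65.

In the divisibility order, the meet is the greatest common divisor: gcd(5, 845, 65) = 5.

5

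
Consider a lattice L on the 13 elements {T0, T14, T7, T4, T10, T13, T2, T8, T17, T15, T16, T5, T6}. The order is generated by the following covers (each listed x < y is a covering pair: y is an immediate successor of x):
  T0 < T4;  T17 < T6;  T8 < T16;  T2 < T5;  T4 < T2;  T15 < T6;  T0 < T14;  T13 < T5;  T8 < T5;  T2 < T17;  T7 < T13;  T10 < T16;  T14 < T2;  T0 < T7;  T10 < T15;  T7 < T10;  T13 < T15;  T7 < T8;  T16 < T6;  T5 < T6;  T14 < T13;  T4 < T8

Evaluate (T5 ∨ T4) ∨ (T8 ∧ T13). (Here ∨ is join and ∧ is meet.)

T5

T5 ∨ T4 = T5
T8 ∧ T13 = T7
T5 ∨ T7 = T5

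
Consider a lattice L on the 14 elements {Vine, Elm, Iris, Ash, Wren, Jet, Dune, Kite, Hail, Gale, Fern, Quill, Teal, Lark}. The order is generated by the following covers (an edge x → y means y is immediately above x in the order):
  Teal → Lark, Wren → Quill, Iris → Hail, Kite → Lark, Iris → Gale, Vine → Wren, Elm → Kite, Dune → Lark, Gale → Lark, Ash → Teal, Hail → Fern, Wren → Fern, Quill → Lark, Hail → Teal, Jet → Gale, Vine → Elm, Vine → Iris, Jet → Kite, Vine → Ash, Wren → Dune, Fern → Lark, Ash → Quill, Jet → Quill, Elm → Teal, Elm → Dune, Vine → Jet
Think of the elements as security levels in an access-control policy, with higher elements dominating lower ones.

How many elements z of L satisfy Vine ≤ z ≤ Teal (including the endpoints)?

The interval [Vine, Teal] = {Ash, Elm, Hail, Iris, Teal, Vine}, which has 6 elements.

6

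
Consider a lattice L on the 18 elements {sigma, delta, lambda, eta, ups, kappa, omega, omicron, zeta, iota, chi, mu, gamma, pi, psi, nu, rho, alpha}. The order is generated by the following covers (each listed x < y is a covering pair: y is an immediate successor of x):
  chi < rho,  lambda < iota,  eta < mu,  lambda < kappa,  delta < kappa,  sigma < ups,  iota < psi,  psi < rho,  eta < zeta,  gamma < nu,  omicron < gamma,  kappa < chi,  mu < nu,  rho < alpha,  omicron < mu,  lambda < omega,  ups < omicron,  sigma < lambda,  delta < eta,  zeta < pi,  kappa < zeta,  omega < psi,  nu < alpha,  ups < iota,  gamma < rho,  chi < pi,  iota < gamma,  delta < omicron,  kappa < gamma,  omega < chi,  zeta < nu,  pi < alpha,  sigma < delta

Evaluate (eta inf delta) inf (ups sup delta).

eta ∧ delta = delta
ups ∨ delta = omicron
delta ∧ omicron = delta

delta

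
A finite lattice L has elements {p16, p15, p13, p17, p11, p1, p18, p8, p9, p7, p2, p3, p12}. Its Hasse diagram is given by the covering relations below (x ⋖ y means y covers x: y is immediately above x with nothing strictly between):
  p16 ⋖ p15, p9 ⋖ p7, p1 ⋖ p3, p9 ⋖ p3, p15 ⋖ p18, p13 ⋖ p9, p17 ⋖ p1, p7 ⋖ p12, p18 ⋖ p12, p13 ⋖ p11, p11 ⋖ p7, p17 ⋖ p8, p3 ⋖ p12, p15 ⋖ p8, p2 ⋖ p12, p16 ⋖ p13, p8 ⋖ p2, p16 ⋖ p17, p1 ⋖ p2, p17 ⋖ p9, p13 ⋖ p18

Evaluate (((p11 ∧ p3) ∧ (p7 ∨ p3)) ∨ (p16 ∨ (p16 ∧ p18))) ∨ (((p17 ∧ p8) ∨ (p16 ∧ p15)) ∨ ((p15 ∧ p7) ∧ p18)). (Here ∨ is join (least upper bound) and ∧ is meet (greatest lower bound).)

p9

p11 ∧ p3 = p13
p7 ∨ p3 = p12
p13 ∧ p12 = p13
p16 ∧ p18 = p16
p16 ∨ p16 = p16
p13 ∨ p16 = p13
p17 ∧ p8 = p17
p16 ∧ p15 = p16
p17 ∨ p16 = p17
p15 ∧ p7 = p16
p16 ∧ p18 = p16
p17 ∨ p16 = p17
p13 ∨ p17 = p9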